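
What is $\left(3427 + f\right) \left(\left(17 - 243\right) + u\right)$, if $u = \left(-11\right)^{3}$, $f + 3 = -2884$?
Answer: $-840780$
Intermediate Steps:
$f = -2887$ ($f = -3 - 2884 = -2887$)
$u = -1331$
$\left(3427 + f\right) \left(\left(17 - 243\right) + u\right) = \left(3427 - 2887\right) \left(\left(17 - 243\right) - 1331\right) = 540 \left(\left(17 - 243\right) - 1331\right) = 540 \left(-226 - 1331\right) = 540 \left(-1557\right) = -840780$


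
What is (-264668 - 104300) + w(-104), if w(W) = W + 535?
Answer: -368537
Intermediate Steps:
w(W) = 535 + W
(-264668 - 104300) + w(-104) = (-264668 - 104300) + (535 - 104) = -368968 + 431 = -368537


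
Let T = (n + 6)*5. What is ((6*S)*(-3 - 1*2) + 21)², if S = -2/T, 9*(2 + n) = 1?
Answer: 783225/1369 ≈ 572.11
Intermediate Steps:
n = -17/9 (n = -2 + (⅑)*1 = -2 + ⅑ = -17/9 ≈ -1.8889)
T = 185/9 (T = (-17/9 + 6)*5 = (37/9)*5 = 185/9 ≈ 20.556)
S = -18/185 (S = -2/185/9 = -2*9/185 = -18/185 ≈ -0.097297)
((6*S)*(-3 - 1*2) + 21)² = ((6*(-18/185))*(-3 - 1*2) + 21)² = (-108*(-3 - 2)/185 + 21)² = (-108/185*(-5) + 21)² = (108/37 + 21)² = (885/37)² = 783225/1369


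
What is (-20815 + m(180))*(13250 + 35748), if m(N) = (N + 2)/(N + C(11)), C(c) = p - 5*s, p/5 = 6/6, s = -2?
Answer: -15297714578/15 ≈ -1.0198e+9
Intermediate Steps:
p = 5 (p = 5*(6/6) = 5*(6*(1/6)) = 5*1 = 5)
C(c) = 15 (C(c) = 5 - 5*(-2) = 5 + 10 = 15)
m(N) = (2 + N)/(15 + N) (m(N) = (N + 2)/(N + 15) = (2 + N)/(15 + N))
(-20815 + m(180))*(13250 + 35748) = (-20815 + (2 + 180)/(15 + 180))*(13250 + 35748) = (-20815 + 182/195)*48998 = (-20815 + (1/195)*182)*48998 = (-20815 + 14/15)*48998 = -312211/15*48998 = -15297714578/15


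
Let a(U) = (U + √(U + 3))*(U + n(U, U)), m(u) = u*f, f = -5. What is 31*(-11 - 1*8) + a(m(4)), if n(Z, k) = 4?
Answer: -269 - 16*I*√17 ≈ -269.0 - 65.97*I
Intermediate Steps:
m(u) = -5*u (m(u) = u*(-5) = -5*u)
a(U) = (4 + U)*(U + √(3 + U)) (a(U) = (U + √(U + 3))*(U + 4) = (U + √(3 + U))*(4 + U) = (4 + U)*(U + √(3 + U)))
31*(-11 - 1*8) + a(m(4)) = 31*(-11 - 1*8) + ((-5*4)² + 4*(-5*4) + 4*√(3 - 5*4) + (-5*4)*√(3 - 5*4)) = 31*(-11 - 8) + ((-20)² + 4*(-20) + 4*√(3 - 20) - 20*√(3 - 20)) = 31*(-19) + (400 - 80 + 4*√(-17) - 20*I*√17) = -589 + (400 - 80 + 4*(I*√17) - 20*I*√17) = -589 + (400 - 80 + 4*I*√17 - 20*I*√17) = -589 + (320 - 16*I*√17) = -269 - 16*I*√17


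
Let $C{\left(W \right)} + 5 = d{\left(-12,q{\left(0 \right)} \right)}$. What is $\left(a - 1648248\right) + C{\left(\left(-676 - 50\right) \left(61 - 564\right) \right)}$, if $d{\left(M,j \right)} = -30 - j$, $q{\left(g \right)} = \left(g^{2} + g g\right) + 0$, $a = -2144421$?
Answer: $-3792704$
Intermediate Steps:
$q{\left(g \right)} = 2 g^{2}$ ($q{\left(g \right)} = \left(g^{2} + g^{2}\right) + 0 = 2 g^{2} + 0 = 2 g^{2}$)
$C{\left(W \right)} = -35$ ($C{\left(W \right)} = -5 - \left(30 + 2 \cdot 0^{2}\right) = -5 - \left(30 + 2 \cdot 0\right) = -5 - 30 = -35$)
$\left(a - 1648248\right) + C{\left(\left(-676 - 50\right) \left(61 - 564\right) \right)} = \left(-2144421 - 1648248\right) - 35 = -3792669 - 35 = -3792704$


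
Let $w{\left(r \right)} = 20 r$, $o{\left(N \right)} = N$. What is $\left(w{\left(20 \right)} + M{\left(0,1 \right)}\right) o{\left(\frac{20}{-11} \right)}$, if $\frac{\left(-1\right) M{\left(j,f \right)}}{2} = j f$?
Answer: $- \frac{8000}{11} \approx -727.27$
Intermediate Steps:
$M{\left(j,f \right)} = - 2 f j$ ($M{\left(j,f \right)} = - 2 j f = - 2 f j$)
$\left(w{\left(20 \right)} + M{\left(0,1 \right)}\right) o{\left(\frac{20}{-11} \right)} = \left(20 \cdot 20 - 2 \cdot 0\right) \frac{20}{-11} = \left(400 + 0\right) 20 \left(- \frac{1}{11}\right) = 400 \left(- \frac{20}{11}\right) = - \frac{8000}{11}$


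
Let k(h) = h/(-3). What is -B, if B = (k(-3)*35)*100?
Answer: -3500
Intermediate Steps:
k(h) = -h/3 (k(h) = h*(-⅓) = -h/3)
B = 3500 (B = (-⅓*(-3)*35)*100 = (1*35)*100 = 35*100 = 3500)
-B = -1*3500 = -3500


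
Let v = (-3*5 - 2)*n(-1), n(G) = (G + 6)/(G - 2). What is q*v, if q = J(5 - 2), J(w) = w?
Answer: 85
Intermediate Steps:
n(G) = (6 + G)/(-2 + G)
q = 3 (q = 5 - 2 = 3)
v = 85/3 (v = (-3*5 - 2)*((6 - 1)/(-2 - 1)) = (-15 - 2)*(5/(-3)) = -(-17)*5/3 = -17*(-5/3) = 85/3 ≈ 28.333)
q*v = 3*(85/3) = 85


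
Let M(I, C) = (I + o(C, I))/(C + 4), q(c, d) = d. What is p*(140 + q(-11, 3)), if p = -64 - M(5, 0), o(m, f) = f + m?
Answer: -19019/2 ≈ -9509.5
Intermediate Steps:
M(I, C) = (C + 2*I)/(4 + C) (M(I, C) = (I + (I + C))/(C + 4) = (I + (C + I))/(4 + C) = (C + 2*I)/(4 + C))
p = -133/2 (p = -64 - (0 + 2*5)/(4 + 0) = -64 - (0 + 10)/4 = -64 - 10/4 = -64 - 1*5/2 = -64 - 5/2 = -133/2 ≈ -66.500)
p*(140 + q(-11, 3)) = -133*(140 + 3)/2 = -133/2*143 = -19019/2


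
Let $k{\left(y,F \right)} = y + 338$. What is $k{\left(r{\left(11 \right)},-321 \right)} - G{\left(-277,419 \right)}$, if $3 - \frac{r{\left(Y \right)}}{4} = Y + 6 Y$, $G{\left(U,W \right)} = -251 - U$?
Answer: $16$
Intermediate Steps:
$r{\left(Y \right)} = 12 - 28 Y$ ($r{\left(Y \right)} = 12 - 4 \left(Y + 6 Y\right) = 12 - 4 \cdot 7 Y = 12 - 28 Y$)
$k{\left(y,F \right)} = 338 + y$
$k{\left(r{\left(11 \right)},-321 \right)} - G{\left(-277,419 \right)} = \left(338 + \left(12 - 308\right)\right) - \left(-251 - -277\right) = \left(338 + \left(12 - 308\right)\right) - \left(-251 + 277\right) = \left(338 - 296\right) - 26 = 42 - 26 = 16$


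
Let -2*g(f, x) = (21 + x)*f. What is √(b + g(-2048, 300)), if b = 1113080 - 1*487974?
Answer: √953810 ≈ 976.63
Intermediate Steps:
g(f, x) = -f*(21 + x)/2 (g(f, x) = -(21 + x)*f/2 = -f*(21 + x)/2)
b = 625106 (b = 1113080 - 487974 = 625106)
√(b + g(-2048, 300)) = √(625106 - ½*(-2048)*(21 + 300)) = √(625106 - ½*(-2048)*321) = √(625106 + 328704) = √953810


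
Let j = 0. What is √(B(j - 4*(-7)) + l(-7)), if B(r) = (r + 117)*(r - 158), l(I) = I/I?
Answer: I*√18849 ≈ 137.29*I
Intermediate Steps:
l(I) = 1
B(r) = (-158 + r)*(117 + r) (B(r) = (117 + r)*(-158 + r) = (-158 + r)*(117 + r))
√(B(j - 4*(-7)) + l(-7)) = √((-18486 + (0 - 4*(-7))² - 41*(0 - 4*(-7))) + 1) = √((-18486 + (0 + 28)² - 41*(0 + 28)) + 1) = √((-18486 + 28² - 41*28) + 1) = √((-18486 + 784 - 1148) + 1) = √(-18850 + 1) = √(-18849) = I*√18849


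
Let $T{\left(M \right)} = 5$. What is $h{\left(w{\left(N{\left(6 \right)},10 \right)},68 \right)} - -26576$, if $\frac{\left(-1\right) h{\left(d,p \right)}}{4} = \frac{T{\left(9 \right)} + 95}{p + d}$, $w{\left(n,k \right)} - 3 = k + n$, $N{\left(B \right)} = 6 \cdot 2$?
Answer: $\frac{2471168}{93} \approx 26572.0$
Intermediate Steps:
$N{\left(B \right)} = 12$
$w{\left(n,k \right)} = 3 + k + n$ ($w{\left(n,k \right)} = 3 + \left(k + n\right) = 3 + k + n$)
$h{\left(d,p \right)} = - \frac{400}{d + p}$ ($h{\left(d,p \right)} = - 4 \frac{5 + 95}{p + d} = - 4 \frac{100}{d + p} = - \frac{400}{d + p}$)
$h{\left(w{\left(N{\left(6 \right)},10 \right)},68 \right)} - -26576 = - \frac{400}{\left(3 + 10 + 12\right) + 68} - -26576 = - \frac{400}{25 + 68} + 26576 = - \frac{400}{93} + 26576 = \frac{2471168}{93}$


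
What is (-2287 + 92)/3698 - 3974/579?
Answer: -15966757/2141142 ≈ -7.4571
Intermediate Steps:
(-2287 + 92)/3698 - 3974/579 = -2195*1/3698 - 3974*1/579 = -2195/3698 - 3974/579 = -15966757/2141142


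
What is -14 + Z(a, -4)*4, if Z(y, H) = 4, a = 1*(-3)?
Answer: 2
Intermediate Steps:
a = -3
-14 + Z(a, -4)*4 = -14 + 4*4 = -14 + 16 = 2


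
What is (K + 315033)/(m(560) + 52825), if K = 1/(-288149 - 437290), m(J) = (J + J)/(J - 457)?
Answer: 23539334122058/3947907954705 ≈ 5.9625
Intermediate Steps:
m(J) = 2*J/(-457 + J) (m(J) = (2*J)/(-457 + J) = 2*J/(-457 + J))
K = -1/725439 (K = 1/(-725439) = -1/725439 ≈ -1.3785e-6)
(K + 315033)/(m(560) + 52825) = (-1/725439 + 315033)/(2*560/(-457 + 560) + 52825) = 228537224486/(725439*(2*560/103 + 52825)) = 228537224486/(725439*(2*560*(1/103) + 52825)) = 228537224486/(725439*(1120/103 + 52825)) = 228537224486/(725439*(5442095/103)) = (228537224486/725439)*(103/5442095) = 23539334122058/3947907954705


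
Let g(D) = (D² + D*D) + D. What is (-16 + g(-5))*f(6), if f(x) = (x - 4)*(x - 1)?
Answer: 290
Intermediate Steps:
f(x) = (-1 + x)*(-4 + x) (f(x) = (-4 + x)*(-1 + x) = (-1 + x)*(-4 + x))
g(D) = D + 2*D² (g(D) = (D² + D²) + D = 2*D² + D = D + 2*D²)
(-16 + g(-5))*f(6) = (-16 - 5*(1 + 2*(-5)))*(4 + 6² - 5*6) = (-16 - 5*(1 - 10))*(4 + 36 - 30) = (-16 - 5*(-9))*10 = (-16 + 45)*10 = 29*10 = 290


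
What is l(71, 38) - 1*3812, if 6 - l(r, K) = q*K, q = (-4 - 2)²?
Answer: -5174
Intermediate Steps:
q = 36 (q = (-6)² = 36)
l(r, K) = 6 - 36*K
l(71, 38) - 1*3812 = (6 - 36*38) - 1*3812 = (6 - 1368) - 3812 = -1362 - 3812 = -5174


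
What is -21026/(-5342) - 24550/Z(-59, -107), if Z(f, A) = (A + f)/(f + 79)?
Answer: 656603079/221693 ≈ 2961.8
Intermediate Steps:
Z(f, A) = (A + f)/(79 + f)
-21026/(-5342) - 24550/Z(-59, -107) = -21026/(-5342) - 24550*(79 - 59)/(-107 - 59) = -21026*(-1/5342) - 24550/(-166/20) = 10513/2671 - 24550/((1/20)*(-166)) = 10513/2671 - 24550/(-83/10) = 10513/2671 - 24550*(-10/83) = 10513/2671 + 245500/83 = 656603079/221693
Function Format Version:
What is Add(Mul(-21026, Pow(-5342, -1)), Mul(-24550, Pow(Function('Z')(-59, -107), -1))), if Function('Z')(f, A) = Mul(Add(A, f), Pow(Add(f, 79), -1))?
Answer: Rational(656603079, 221693) ≈ 2961.8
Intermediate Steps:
Function('Z')(f, A) = Mul(Pow(Add(79, f), -1), Add(A, f)) (Function('Z')(f, A) = Mul(Add(A, f), Pow(Add(79, f), -1)) = Mul(Pow(Add(79, f), -1), Add(A, f)))
Add(Mul(-21026, Pow(-5342, -1)), Mul(-24550, Pow(Function('Z')(-59, -107), -1))) = Add(Mul(-21026, Pow(-5342, -1)), Mul(-24550, Pow(Mul(Pow(Add(79, -59), -1), Add(-107, -59)), -1))) = Add(Mul(-21026, Rational(-1, 5342)), Mul(-24550, Pow(Mul(Pow(20, -1), -166), -1))) = Add(Rational(10513, 2671), Mul(-24550, Pow(Mul(Rational(1, 20), -166), -1))) = Add(Rational(10513, 2671), Mul(-24550, Pow(Rational(-83, 10), -1))) = Add(Rational(10513, 2671), Mul(-24550, Rational(-10, 83))) = Add(Rational(10513, 2671), Rational(245500, 83)) = Rational(656603079, 221693)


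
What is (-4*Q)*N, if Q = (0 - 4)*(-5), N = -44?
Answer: 3520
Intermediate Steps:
Q = 20 (Q = -4*(-5) = 20)
(-4*Q)*N = -4*20*(-44) = -80*(-44) = 3520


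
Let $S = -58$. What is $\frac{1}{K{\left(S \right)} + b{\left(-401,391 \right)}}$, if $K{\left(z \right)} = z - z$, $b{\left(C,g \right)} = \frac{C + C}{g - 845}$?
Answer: $\frac{227}{401} \approx 0.56608$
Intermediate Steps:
$b{\left(C,g \right)} = \frac{2 C}{-845 + g}$
$K{\left(z \right)} = 0$
$\frac{1}{K{\left(S \right)} + b{\left(-401,391 \right)}} = \frac{1}{0 + 2 \left(-401\right) \frac{1}{-845 + 391}} = \frac{1}{0 + 2 \left(-401\right) \frac{1}{-454}} = \frac{1}{0 + 2 \left(-401\right) \left(- \frac{1}{454}\right)} = \frac{1}{0 + \frac{401}{227}} = \frac{1}{\frac{401}{227}} = \frac{227}{401}$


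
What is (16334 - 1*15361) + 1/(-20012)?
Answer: 19471675/20012 ≈ 973.00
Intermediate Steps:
(16334 - 1*15361) + 1/(-20012) = (16334 - 15361) - 1/20012 = 973 - 1/20012 = 19471675/20012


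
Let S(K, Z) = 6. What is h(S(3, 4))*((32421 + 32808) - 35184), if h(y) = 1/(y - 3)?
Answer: 10015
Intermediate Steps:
h(y) = 1/(-3 + y)
h(S(3, 4))*((32421 + 32808) - 35184) = ((32421 + 32808) - 35184)/(-3 + 6) = (65229 - 35184)/3 = (⅓)*30045 = 10015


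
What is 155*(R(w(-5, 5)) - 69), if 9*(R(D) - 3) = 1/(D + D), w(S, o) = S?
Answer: -184171/18 ≈ -10232.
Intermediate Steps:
R(D) = 3 + 1/(18*D) (R(D) = 3 + 1/(9*(D + D)) = 3 + 1/(9*((2*D))) = 3 + (1/(2*D))/9 = 3 + 1/(18*D))
155*(R(w(-5, 5)) - 69) = 155*((3 + (1/18)/(-5)) - 69) = 155*((3 + (1/18)*(-⅕)) - 69) = 155*((3 - 1/90) - 69) = 155*(269/90 - 69) = 155*(-5941/90) = -184171/18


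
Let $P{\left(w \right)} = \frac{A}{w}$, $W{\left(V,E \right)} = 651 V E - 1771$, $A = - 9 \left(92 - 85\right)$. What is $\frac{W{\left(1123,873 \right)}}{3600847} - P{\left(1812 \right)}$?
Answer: $\frac{385563492419}{2174911588} \approx 177.28$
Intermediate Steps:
$A = -63$ ($A = \left(-9\right) 7 = -63$)
$W{\left(V,E \right)} = -1771 + 651 E V$ ($W{\left(V,E \right)} = 651 E V - 1771 = -1771 + 651 E V$)
$P{\left(w \right)} = - \frac{63}{w}$
$\frac{W{\left(1123,873 \right)}}{3600847} - P{\left(1812 \right)} = \frac{-1771 + 651 \cdot 873 \cdot 1123}{3600847} - - \frac{63}{1812} = \left(-1771 + 638226729\right) \frac{1}{3600847} - \left(-63\right) \frac{1}{1812} = 638224958 \cdot \frac{1}{3600847} - - \frac{21}{604} = \frac{638224958}{3600847} + \frac{21}{604} = \frac{385563492419}{2174911588}$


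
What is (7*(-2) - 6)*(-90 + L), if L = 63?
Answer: 540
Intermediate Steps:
(7*(-2) - 6)*(-90 + L) = (7*(-2) - 6)*(-90 + 63) = (-14 - 6)*(-27) = -20*(-27) = 540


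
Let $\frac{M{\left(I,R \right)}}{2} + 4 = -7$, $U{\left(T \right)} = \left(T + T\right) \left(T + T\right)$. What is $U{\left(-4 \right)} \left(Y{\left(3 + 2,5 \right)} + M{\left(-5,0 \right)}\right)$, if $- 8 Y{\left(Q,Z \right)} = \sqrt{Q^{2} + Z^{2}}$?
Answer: $-1408 - 40 \sqrt{2} \approx -1464.6$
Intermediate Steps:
$U{\left(T \right)} = 4 T^{2}$ ($U{\left(T \right)} = 2 T 2 T = 4 T^{2}$)
$M{\left(I,R \right)} = -22$ ($M{\left(I,R \right)} = -8 + 2 \left(-7\right) = -8 - 14 = -22$)
$Y{\left(Q,Z \right)} = - \frac{\sqrt{Q^{2} + Z^{2}}}{8}$
$U{\left(-4 \right)} \left(Y{\left(3 + 2,5 \right)} + M{\left(-5,0 \right)}\right) = 4 \left(-4\right)^{2} \left(- \frac{\sqrt{\left(3 + 2\right)^{2} + 5^{2}}}{8} - 22\right) = 4 \cdot 16 \left(- \frac{\sqrt{5^{2} + 25}}{8} - 22\right) = 64 \left(- \frac{\sqrt{25 + 25}}{8} - 22\right) = 64 \left(- \frac{\sqrt{50}}{8} - 22\right) = 64 \left(- \frac{5 \sqrt{2}}{8} - 22\right) = 64 \left(-22 - \frac{5 \sqrt{2}}{8}\right) = -1408 - 40 \sqrt{2}$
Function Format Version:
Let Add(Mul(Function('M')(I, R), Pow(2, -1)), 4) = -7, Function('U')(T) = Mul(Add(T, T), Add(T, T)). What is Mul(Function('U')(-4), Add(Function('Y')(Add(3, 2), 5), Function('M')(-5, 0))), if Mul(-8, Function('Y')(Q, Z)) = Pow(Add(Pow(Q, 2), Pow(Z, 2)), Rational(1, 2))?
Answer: Add(-1408, Mul(-40, Pow(2, Rational(1, 2)))) ≈ -1464.6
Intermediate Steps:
Function('U')(T) = Mul(4, Pow(T, 2)) (Function('U')(T) = Mul(Mul(2, T), Mul(2, T)) = Mul(4, Pow(T, 2)))
Function('M')(I, R) = -22 (Function('M')(I, R) = Add(-8, Mul(2, -7)) = Add(-8, -14) = -22)
Function('Y')(Q, Z) = Mul(Rational(-1, 8), Pow(Add(Pow(Q, 2), Pow(Z, 2)), Rational(1, 2)))
Mul(Function('U')(-4), Add(Function('Y')(Add(3, 2), 5), Function('M')(-5, 0))) = Mul(Mul(4, Pow(-4, 2)), Add(Mul(Rational(-1, 8), Pow(Add(Pow(Add(3, 2), 2), Pow(5, 2)), Rational(1, 2))), -22)) = Mul(Mul(4, 16), Add(Mul(Rational(-1, 8), Pow(Add(Pow(5, 2), 25), Rational(1, 2))), -22)) = Mul(64, Add(Mul(Rational(-1, 8), Pow(Add(25, 25), Rational(1, 2))), -22)) = Mul(64, Add(Mul(Rational(-1, 8), Pow(50, Rational(1, 2))), -22)) = Mul(64, Add(Mul(Rational(-1, 8), Mul(5, Pow(2, Rational(1, 2)))), -22)) = Mul(64, Add(Mul(Rational(-5, 8), Pow(2, Rational(1, 2))), -22)) = Mul(64, Add(-22, Mul(Rational(-5, 8), Pow(2, Rational(1, 2))))) = Add(-1408, Mul(-40, Pow(2, Rational(1, 2))))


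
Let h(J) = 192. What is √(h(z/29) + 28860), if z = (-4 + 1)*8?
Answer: 6*√807 ≈ 170.45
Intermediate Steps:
z = -24 (z = -3*8 = -24)
√(h(z/29) + 28860) = √(192 + 28860) = √29052 = 6*√807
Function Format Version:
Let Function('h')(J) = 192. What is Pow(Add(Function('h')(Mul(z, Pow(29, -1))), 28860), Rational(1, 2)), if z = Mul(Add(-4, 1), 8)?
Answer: Mul(6, Pow(807, Rational(1, 2))) ≈ 170.45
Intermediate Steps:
z = -24 (z = Mul(-3, 8) = -24)
Pow(Add(Function('h')(Mul(z, Pow(29, -1))), 28860), Rational(1, 2)) = Pow(Add(192, 28860), Rational(1, 2)) = Pow(29052, Rational(1, 2)) = Mul(6, Pow(807, Rational(1, 2)))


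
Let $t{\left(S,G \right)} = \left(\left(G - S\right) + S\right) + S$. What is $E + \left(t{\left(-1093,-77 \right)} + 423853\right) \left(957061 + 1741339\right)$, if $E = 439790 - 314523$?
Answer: $1140567932467$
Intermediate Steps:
$t{\left(S,G \right)} = G + S$
$E = 125267$ ($E = 439790 - 314523 = 125267$)
$E + \left(t{\left(-1093,-77 \right)} + 423853\right) \left(957061 + 1741339\right) = 125267 + \left(\left(-77 - 1093\right) + 423853\right) \left(957061 + 1741339\right) = 125267 + \left(-1170 + 423853\right) 2698400 = 125267 + 422683 \cdot 2698400 = 125267 + 1140567807200 = 1140567932467$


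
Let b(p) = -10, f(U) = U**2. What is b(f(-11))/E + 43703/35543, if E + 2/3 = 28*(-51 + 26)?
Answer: 46464998/37355693 ≈ 1.2439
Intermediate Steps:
E = -2102/3 (E = -2/3 + 28*(-51 + 26) = -2/3 + 28*(-25) = -2/3 - 700 = -2102/3 ≈ -700.67)
b(f(-11))/E + 43703/35543 = -10/(-2102/3) + 43703/35543 = -10*(-3/2102) + 43703*(1/35543) = 15/1051 + 43703/35543 = 46464998/37355693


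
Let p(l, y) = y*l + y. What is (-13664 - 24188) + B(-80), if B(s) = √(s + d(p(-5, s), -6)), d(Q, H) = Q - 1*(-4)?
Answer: -37852 + 2*√61 ≈ -37836.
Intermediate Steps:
p(l, y) = y + l*y (p(l, y) = l*y + y = y + l*y)
d(Q, H) = 4 + Q (d(Q, H) = Q + 4 = 4 + Q)
B(s) = √(4 - 3*s) (B(s) = √(s + (4 + s*(1 - 5))) = √(s + (4 + s*(-4))) = √(s + (4 - 4*s)) = √(4 - 3*s))
(-13664 - 24188) + B(-80) = (-13664 - 24188) + √(4 - 3*(-80)) = -37852 + √(4 + 240) = -37852 + √244 = -37852 + 2*√61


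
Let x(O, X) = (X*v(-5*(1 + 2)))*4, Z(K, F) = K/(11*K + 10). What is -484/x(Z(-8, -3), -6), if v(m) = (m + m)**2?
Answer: 121/5400 ≈ 0.022407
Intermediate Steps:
Z(K, F) = K/(10 + 11*K)
v(m) = 4*m**2 (v(m) = (2*m)**2 = 4*m**2)
x(O, X) = 3600*X (x(O, X) = (X*(4*(-5*(1 + 2))**2))*4 = (X*(4*(-5*3)**2))*4 = (X*(4*(-15)**2))*4 = (X*(4*225))*4 = (X*900)*4 = (900*X)*4 = 3600*X)
-484/x(Z(-8, -3), -6) = -484/(3600*(-6)) = -484/(-21600) = -484*(-1/21600) = 121/5400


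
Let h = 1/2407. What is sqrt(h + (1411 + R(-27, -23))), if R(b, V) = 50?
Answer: 2*sqrt(2116130899)/2407 ≈ 38.223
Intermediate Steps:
h = 1/2407 ≈ 0.00041546
sqrt(h + (1411 + R(-27, -23))) = sqrt(1/2407 + (1411 + 50)) = sqrt(1/2407 + 1461) = sqrt(3516628/2407) = 2*sqrt(2116130899)/2407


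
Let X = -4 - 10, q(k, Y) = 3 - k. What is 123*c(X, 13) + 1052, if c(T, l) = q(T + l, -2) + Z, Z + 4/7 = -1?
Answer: 9455/7 ≈ 1350.7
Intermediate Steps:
Z = -11/7 (Z = -4/7 - 1 = -11/7 ≈ -1.5714)
X = -14
c(T, l) = 10/7 - T - l (c(T, l) = (3 - (T + l)) - 11/7 = (3 + (-T - l)) - 11/7 = (3 - T - l) - 11/7 = 10/7 - T - l)
123*c(X, 13) + 1052 = 123*(10/7 - 1*(-14) - 1*13) + 1052 = 123*(10/7 + 14 - 13) + 1052 = 123*(17/7) + 1052 = 2091/7 + 1052 = 9455/7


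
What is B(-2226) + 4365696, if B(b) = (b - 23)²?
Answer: 9423697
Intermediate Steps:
B(b) = (-23 + b)²
B(-2226) + 4365696 = (-23 - 2226)² + 4365696 = (-2249)² + 4365696 = 5058001 + 4365696 = 9423697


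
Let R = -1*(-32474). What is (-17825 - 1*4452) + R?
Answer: 10197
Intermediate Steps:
R = 32474
(-17825 - 1*4452) + R = (-17825 - 1*4452) + 32474 = (-17825 - 4452) + 32474 = -22277 + 32474 = 10197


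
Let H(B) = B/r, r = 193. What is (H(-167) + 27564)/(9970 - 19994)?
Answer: -759955/276376 ≈ -2.7497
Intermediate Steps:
H(B) = B/193
(H(-167) + 27564)/(9970 - 19994) = ((1/193)*(-167) + 27564)/(9970 - 19994) = (-167/193 + 27564)/(-10024) = (5319685/193)*(-1/10024) = -759955/276376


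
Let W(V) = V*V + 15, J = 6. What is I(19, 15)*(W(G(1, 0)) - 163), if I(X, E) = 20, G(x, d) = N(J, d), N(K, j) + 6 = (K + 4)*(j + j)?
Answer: -2240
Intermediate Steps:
N(K, j) = -6 + 2*j*(4 + K) (N(K, j) = -6 + (K + 4)*(j + j) = -6 + (4 + K)*(2*j) = -6 + 2*j*(4 + K))
G(x, d) = -6 + 20*d (G(x, d) = -6 + 8*d + 2*6*d = -6 + 8*d + 12*d = -6 + 20*d)
W(V) = 15 + V**2 (W(V) = V**2 + 15 = 15 + V**2)
I(19, 15)*(W(G(1, 0)) - 163) = 20*((15 + (-6 + 20*0)**2) - 163) = 20*((15 + (-6 + 0)**2) - 163) = 20*((15 + (-6)**2) - 163) = 20*((15 + 36) - 163) = 20*(51 - 163) = 20*(-112) = -2240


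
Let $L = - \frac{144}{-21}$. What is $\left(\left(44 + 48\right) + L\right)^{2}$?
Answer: $\frac{478864}{49} \approx 9772.7$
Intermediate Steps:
$L = \frac{48}{7}$ ($L = \left(-144\right) \left(- \frac{1}{21}\right) = \frac{48}{7} \approx 6.8571$)
$\left(\left(44 + 48\right) + L\right)^{2} = \left(\left(44 + 48\right) + \frac{48}{7}\right)^{2} = \left(92 + \frac{48}{7}\right)^{2} = \left(\frac{692}{7}\right)^{2} = \frac{478864}{49}$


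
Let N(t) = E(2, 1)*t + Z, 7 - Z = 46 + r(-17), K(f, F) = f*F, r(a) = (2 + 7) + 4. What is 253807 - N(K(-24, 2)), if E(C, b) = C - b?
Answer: 253907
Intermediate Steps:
r(a) = 13 (r(a) = 9 + 4 = 13)
K(f, F) = F*f
Z = -52 (Z = 7 - (46 + 13) = 7 - 1*59 = 7 - 59 = -52)
N(t) = -52 + t (N(t) = (2 - 1*1)*t - 52 = (2 - 1)*t - 52 = 1*t - 52 = t - 52 = -52 + t)
253807 - N(K(-24, 2)) = 253807 - (-52 + 2*(-24)) = 253807 - (-52 - 48) = 253807 - 1*(-100) = 253807 + 100 = 253907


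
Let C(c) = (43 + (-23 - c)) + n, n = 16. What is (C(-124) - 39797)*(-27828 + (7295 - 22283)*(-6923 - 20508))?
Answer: -16295087796000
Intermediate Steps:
C(c) = 36 - c (C(c) = (43 + (-23 - c)) + 16 = (20 - c) + 16 = 36 - c)
(C(-124) - 39797)*(-27828 + (7295 - 22283)*(-6923 - 20508)) = ((36 - 1*(-124)) - 39797)*(-27828 + (7295 - 22283)*(-6923 - 20508)) = ((36 + 124) - 39797)*(-27828 - 14988*(-27431)) = (160 - 39797)*(-27828 + 411135828) = -39637*411108000 = -16295087796000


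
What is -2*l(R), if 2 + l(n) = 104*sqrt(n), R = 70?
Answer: 4 - 208*sqrt(70) ≈ -1736.3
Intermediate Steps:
l(n) = -2 + 104*sqrt(n)
-2*l(R) = -2*(-2 + 104*sqrt(70)) = 4 - 208*sqrt(70)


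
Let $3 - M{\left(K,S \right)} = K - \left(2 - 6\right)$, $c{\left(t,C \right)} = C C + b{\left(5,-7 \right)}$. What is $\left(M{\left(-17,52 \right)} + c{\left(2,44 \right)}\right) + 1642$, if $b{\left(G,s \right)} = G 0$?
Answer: $3594$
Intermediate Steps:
$b{\left(G,s \right)} = 0$
$c{\left(t,C \right)} = C^{2}$ ($c{\left(t,C \right)} = C C + 0 = C^{2} + 0 = C^{2}$)
$M{\left(K,S \right)} = -1 - K$ ($M{\left(K,S \right)} = 3 - \left(K - \left(2 - 6\right)\right) = 3 - \left(K - -4\right) = 3 - \left(K + 4\right) = 3 - \left(4 + K\right) = -1 - K$)
$\left(M{\left(-17,52 \right)} + c{\left(2,44 \right)}\right) + 1642 = \left(\left(-1 - -17\right) + 44^{2}\right) + 1642 = \left(\left(-1 + 17\right) + 1936\right) + 1642 = \left(16 + 1936\right) + 1642 = 1952 + 1642 = 3594$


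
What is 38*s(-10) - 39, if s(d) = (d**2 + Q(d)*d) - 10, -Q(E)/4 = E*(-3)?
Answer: 48981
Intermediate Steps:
Q(E) = 12*E (Q(E) = -4*E*(-3) = -(-12)*E = 12*E)
s(d) = -10 + 13*d**2 (s(d) = (d**2 + (12*d)*d) - 10 = (d**2 + 12*d**2) - 10 = 13*d**2 - 10 = -10 + 13*d**2)
38*s(-10) - 39 = 38*(-10 + 13*(-10)**2) - 39 = 38*(-10 + 13*100) - 39 = 38*(-10 + 1300) - 39 = 38*1290 - 39 = 49020 - 39 = 48981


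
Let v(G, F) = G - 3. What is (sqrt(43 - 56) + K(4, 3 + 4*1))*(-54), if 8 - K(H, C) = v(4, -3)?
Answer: -378 - 54*I*sqrt(13) ≈ -378.0 - 194.7*I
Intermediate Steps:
v(G, F) = -3 + G
K(H, C) = 7 (K(H, C) = 8 - (-3 + 4) = 8 - 1*1 = 8 - 1 = 7)
(sqrt(43 - 56) + K(4, 3 + 4*1))*(-54) = (sqrt(43 - 56) + 7)*(-54) = (sqrt(-13) + 7)*(-54) = (I*sqrt(13) + 7)*(-54) = (7 + I*sqrt(13))*(-54) = -378 - 54*I*sqrt(13)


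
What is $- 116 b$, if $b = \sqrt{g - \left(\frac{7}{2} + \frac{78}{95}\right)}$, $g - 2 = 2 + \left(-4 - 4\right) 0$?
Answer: $- \frac{58 i \sqrt{11590}}{95} \approx - 65.727 i$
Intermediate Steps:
$g = 4$ ($g = 2 + \left(2 + \left(-4 - 4\right) 0\right) = 2 + \left(2 - 0\right) = 2 + \left(2 + 0\right) = 2 + 2 = 4$)
$b = \frac{i \sqrt{11590}}{190}$ ($b = \sqrt{4 - \left(\frac{7}{2} + \frac{78}{95}\right)} = \sqrt{4 - \frac{821}{190}} = \sqrt{- \frac{61}{190}} = \frac{i \sqrt{11590}}{190} \approx 0.56662 i$)
$- 116 b = - 116 \frac{i \sqrt{11590}}{190} = - \frac{58 i \sqrt{11590}}{95}$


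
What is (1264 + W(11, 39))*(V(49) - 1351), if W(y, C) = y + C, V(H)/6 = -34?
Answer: -2043270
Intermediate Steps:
V(H) = -204 (V(H) = 6*(-34) = -204)
W(y, C) = C + y
(1264 + W(11, 39))*(V(49) - 1351) = (1264 + (39 + 11))*(-204 - 1351) = (1264 + 50)*(-1555) = 1314*(-1555) = -2043270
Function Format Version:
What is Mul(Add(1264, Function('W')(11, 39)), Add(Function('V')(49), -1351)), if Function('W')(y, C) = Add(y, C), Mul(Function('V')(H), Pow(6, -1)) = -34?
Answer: -2043270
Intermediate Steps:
Function('V')(H) = -204 (Function('V')(H) = Mul(6, -34) = -204)
Function('W')(y, C) = Add(C, y)
Mul(Add(1264, Function('W')(11, 39)), Add(Function('V')(49), -1351)) = Mul(Add(1264, Add(39, 11)), Add(-204, -1351)) = Mul(Add(1264, 50), -1555) = Mul(1314, -1555) = -2043270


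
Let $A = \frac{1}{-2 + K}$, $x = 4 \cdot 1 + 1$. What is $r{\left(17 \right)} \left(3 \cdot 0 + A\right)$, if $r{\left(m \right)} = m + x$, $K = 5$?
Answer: $\frac{22}{3} \approx 7.3333$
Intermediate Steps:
$x = 5$ ($x = 4 + 1 = 5$)
$A = \frac{1}{3}$ ($A = \frac{1}{-2 + 5} = \frac{1}{3} \approx 0.33333$)
$r{\left(m \right)} = 5 + m$ ($r{\left(m \right)} = m + 5 = 5 + m$)
$r{\left(17 \right)} \left(3 \cdot 0 + A\right) = \left(5 + 17\right) \left(3 \cdot 0 + \frac{1}{3}\right) = 22 \left(0 + \frac{1}{3}\right) = 22 \cdot \frac{1}{3} = \frac{22}{3}$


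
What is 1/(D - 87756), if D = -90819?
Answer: -1/178575 ≈ -5.5999e-6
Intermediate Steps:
1/(D - 87756) = 1/(-90819 - 87756) = 1/(-178575) = -1/178575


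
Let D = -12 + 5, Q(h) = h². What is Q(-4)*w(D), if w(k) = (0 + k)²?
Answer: 784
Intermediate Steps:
D = -7
w(k) = k²
Q(-4)*w(D) = (-4)²*(-7)² = 16*49 = 784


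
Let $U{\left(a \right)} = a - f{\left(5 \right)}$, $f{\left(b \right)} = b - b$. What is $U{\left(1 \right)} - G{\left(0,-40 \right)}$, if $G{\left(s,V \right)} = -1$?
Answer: $2$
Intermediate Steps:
$f{\left(b \right)} = 0$
$U{\left(a \right)} = a$ ($U{\left(a \right)} = a - 0 = a + 0 = a$)
$U{\left(1 \right)} - G{\left(0,-40 \right)} = 1 - -1 = 1 + 1 = 2$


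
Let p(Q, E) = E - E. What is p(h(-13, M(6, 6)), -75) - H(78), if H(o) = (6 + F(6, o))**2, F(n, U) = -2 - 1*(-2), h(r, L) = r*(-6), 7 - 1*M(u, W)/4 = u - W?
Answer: -36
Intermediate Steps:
M(u, W) = 28 - 4*u + 4*W (M(u, W) = 28 - 4*(u - W) = 28 + (-4*u + 4*W) = 28 - 4*u + 4*W)
h(r, L) = -6*r
F(n, U) = 0 (F(n, U) = -2 + 2 = 0)
p(Q, E) = 0
H(o) = 36 (H(o) = (6 + 0)**2 = 6**2 = 36)
p(h(-13, M(6, 6)), -75) - H(78) = 0 - 1*36 = 0 - 36 = -36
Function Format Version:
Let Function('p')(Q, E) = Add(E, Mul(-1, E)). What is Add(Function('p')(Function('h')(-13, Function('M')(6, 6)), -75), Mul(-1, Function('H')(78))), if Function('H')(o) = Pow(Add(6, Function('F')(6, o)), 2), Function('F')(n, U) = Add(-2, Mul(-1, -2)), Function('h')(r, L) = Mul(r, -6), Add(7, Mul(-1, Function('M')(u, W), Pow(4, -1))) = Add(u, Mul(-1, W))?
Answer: -36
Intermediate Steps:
Function('M')(u, W) = Add(28, Mul(-4, u), Mul(4, W)) (Function('M')(u, W) = Add(28, Mul(-4, Add(u, Mul(-1, W)))) = Add(28, Add(Mul(-4, u), Mul(4, W))) = Add(28, Mul(-4, u), Mul(4, W)))
Function('h')(r, L) = Mul(-6, r)
Function('F')(n, U) = 0 (Function('F')(n, U) = Add(-2, 2) = 0)
Function('p')(Q, E) = 0
Function('H')(o) = 36 (Function('H')(o) = Pow(Add(6, 0), 2) = Pow(6, 2) = 36)
Add(Function('p')(Function('h')(-13, Function('M')(6, 6)), -75), Mul(-1, Function('H')(78))) = Add(0, Mul(-1, 36)) = Add(0, -36) = -36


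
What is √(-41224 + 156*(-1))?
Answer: 2*I*√10345 ≈ 203.42*I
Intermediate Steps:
√(-41224 + 156*(-1)) = √(-41224 - 156) = √(-41380) = 2*I*√10345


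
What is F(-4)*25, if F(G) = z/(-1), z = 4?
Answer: -100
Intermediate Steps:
F(G) = -4 (F(G) = 4/(-1) = 4*(-1) = -4)
F(-4)*25 = -4*25 = -100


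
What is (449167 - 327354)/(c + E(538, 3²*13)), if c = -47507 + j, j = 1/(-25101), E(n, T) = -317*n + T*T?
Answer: -3057628113/5129740765 ≈ -0.59606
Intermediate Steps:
E(n, T) = T² - 317*n (E(n, T) = -317*n + T² = T² - 317*n)
j = -1/25101 ≈ -3.9839e-5
c = -1192473208/25101 (c = -47507 - 1/25101 = -1192473208/25101 ≈ -47507.)
(449167 - 327354)/(c + E(538, 3²*13)) = (449167 - 327354)/(-1192473208/25101 + ((3²*13)² - 317*538)) = 121813/(-1192473208/25101 + ((9*13)² - 170546)) = 121813/(-1192473208/25101 + (117² - 170546)) = 121813/(-1192473208/25101 + (13689 - 170546)) = 121813/(-1192473208/25101 - 156857) = 121813/(-5129740765/25101) = 121813*(-25101/5129740765) = -3057628113/5129740765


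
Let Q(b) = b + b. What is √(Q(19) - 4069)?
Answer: I*√4031 ≈ 63.49*I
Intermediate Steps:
Q(b) = 2*b
√(Q(19) - 4069) = √(2*19 - 4069) = √(38 - 4069) = √(-4031) = I*√4031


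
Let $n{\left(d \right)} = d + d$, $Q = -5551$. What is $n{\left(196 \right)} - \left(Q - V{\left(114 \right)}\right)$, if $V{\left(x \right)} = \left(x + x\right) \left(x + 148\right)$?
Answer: $65679$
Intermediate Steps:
$V{\left(x \right)} = 2 x \left(148 + x\right)$
$n{\left(d \right)} = 2 d$
$n{\left(196 \right)} - \left(Q - V{\left(114 \right)}\right) = 2 \cdot 196 - \left(-5551 - 228 \left(148 + 114\right)\right) = 392 + \left(2 \cdot 114 \cdot 262 + 5551\right) = 392 + \left(59736 + 5551\right) = 392 + 65287 = 65679$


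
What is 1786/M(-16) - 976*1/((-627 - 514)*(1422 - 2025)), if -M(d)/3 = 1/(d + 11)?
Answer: 2048014154/688023 ≈ 2976.7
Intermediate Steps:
M(d) = -3/(11 + d) (M(d) = -3/(d + 11) = -3/(11 + d))
1786/M(-16) - 976*1/((-627 - 514)*(1422 - 2025)) = 1786/((-3/(11 - 16))) - 976*1/((-627 - 514)*(1422 - 2025)) = 1786/((-3/(-5))) - 976/((-1141*(-603))) = 1786/((-3*(-⅕))) - 976/688023 = 1786/(⅗) - 976*1/688023 = 1786*(5/3) - 976/688023 = 8930/3 - 976/688023 = 2048014154/688023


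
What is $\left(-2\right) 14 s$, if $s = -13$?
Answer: $364$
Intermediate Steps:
$\left(-2\right) 14 s = \left(-2\right) 14 \left(-13\right) = \left(-28\right) \left(-13\right) = 364$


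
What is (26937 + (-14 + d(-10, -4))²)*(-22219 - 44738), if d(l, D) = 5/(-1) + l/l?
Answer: -1825314777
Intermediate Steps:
d(l, D) = -4 (d(l, D) = 5*(-1) + 1 = -5 + 1 = -4)
(26937 + (-14 + d(-10, -4))²)*(-22219 - 44738) = (26937 + (-14 - 4)²)*(-22219 - 44738) = (26937 + (-18)²)*(-66957) = (26937 + 324)*(-66957) = 27261*(-66957) = -1825314777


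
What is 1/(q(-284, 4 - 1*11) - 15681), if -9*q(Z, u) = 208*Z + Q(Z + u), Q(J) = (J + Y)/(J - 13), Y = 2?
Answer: -2736/24945617 ≈ -0.00010968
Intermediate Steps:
Q(J) = (2 + J)/(-13 + J) (Q(J) = (J + 2)/(J - 13) = (2 + J)/(-13 + J))
q(Z, u) = -208*Z/9 - (2 + Z + u)/(9*(-13 + Z + u)) (q(Z, u) = -(208*Z + (2 + (Z + u))/(-13 + (Z + u)))/9 = -(208*Z + (2 + Z + u)/(-13 + Z + u))/9 = -208*Z/9 - (2 + Z + u)/(9*(-13 + Z + u)))
1/(q(-284, 4 - 1*11) - 15681) = 1/((-2 - 1*(-284) - (4 - 1*11) - 208*(-284)*(-13 - 284 + (4 - 1*11)))/(9*(-13 - 284 + (4 - 1*11))) - 15681) = 1/((-2 + 284 - (4 - 11) - 208*(-284)*(-13 - 284 + (4 - 11)))/(9*(-13 - 284 + (4 - 11))) - 15681) = 1/((-2 + 284 - 1*(-7) - 208*(-284)*(-13 - 284 - 7))/(9*(-13 - 284 - 7)) - 15681) = 1/((⅑)*(-2 + 284 + 7 - 208*(-284)*(-304))/(-304) - 15681) = 1/((⅑)*(-1/304)*(-2 + 284 + 7 - 17957888) - 15681) = 1/((⅑)*(-1/304)*(-17957599) - 15681) = 1/(17957599/2736 - 15681) = 1/(-24945617/2736) = -2736/24945617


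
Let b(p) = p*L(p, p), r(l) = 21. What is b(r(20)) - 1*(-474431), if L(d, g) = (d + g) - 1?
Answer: 475292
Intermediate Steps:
L(d, g) = -1 + d + g
b(p) = p*(-1 + 2*p) (b(p) = p*(-1 + p + p) = p*(-1 + 2*p))
b(r(20)) - 1*(-474431) = 21*(-1 + 2*21) - 1*(-474431) = 21*(-1 + 42) + 474431 = 21*41 + 474431 = 861 + 474431 = 475292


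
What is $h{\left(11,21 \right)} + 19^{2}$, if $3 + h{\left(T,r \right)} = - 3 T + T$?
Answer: $336$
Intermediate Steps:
$h{\left(T,r \right)} = -3 - 2 T$ ($h{\left(T,r \right)} = -3 + \left(- 3 T + T\right) = -3 - 2 T$)
$h{\left(11,21 \right)} + 19^{2} = \left(-3 - 22\right) + 19^{2} = \left(-3 - 22\right) + 361 = -25 + 361 = 336$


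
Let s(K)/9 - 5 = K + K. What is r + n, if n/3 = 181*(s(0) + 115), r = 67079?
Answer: 153959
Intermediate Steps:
s(K) = 45 + 18*K (s(K) = 45 + 9*(K + K) = 45 + 9*(2*K) = 45 + 18*K)
n = 86880 (n = 3*(181*((45 + 18*0) + 115)) = 3*(181*((45 + 0) + 115)) = 3*(181*(45 + 115)) = 3*(181*160) = 3*28960 = 86880)
r + n = 67079 + 86880 = 153959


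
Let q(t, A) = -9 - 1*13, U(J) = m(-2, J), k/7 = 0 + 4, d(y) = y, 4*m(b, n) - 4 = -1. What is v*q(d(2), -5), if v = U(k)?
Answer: -33/2 ≈ -16.500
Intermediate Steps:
m(b, n) = 3/4 (m(b, n) = 1 + (1/4)*(-1) = 1 - 1/4 = 3/4)
k = 28 (k = 7*(0 + 4) = 7*4 = 28)
U(J) = 3/4
v = 3/4 ≈ 0.75000
q(t, A) = -22 (q(t, A) = -9 - 13 = -22)
v*q(d(2), -5) = (3/4)*(-22) = -33/2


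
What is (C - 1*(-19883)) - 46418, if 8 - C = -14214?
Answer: -12313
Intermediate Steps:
C = 14222 (C = 8 - 1*(-14214) = 8 + 14214 = 14222)
(C - 1*(-19883)) - 46418 = (14222 - 1*(-19883)) - 46418 = (14222 + 19883) - 46418 = 34105 - 46418 = -12313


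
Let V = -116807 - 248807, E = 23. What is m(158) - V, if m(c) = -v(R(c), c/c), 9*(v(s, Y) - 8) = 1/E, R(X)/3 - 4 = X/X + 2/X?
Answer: 75680441/207 ≈ 3.6561e+5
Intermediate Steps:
R(X) = 15 + 6/X (R(X) = 12 + 3*(X/X + 2/X) = 12 + 3*(1 + 2/X) = 12 + (3 + 6/X) = 15 + 6/X)
V = -365614
v(s, Y) = 1657/207 (v(s, Y) = 8 + (1/9)/23 = 8 + (1/9)*(1/23) = 8 + 1/207 = 1657/207)
m(c) = -1657/207 (m(c) = -1*1657/207 = -1657/207)
m(158) - V = -1657/207 - 1*(-365614) = -1657/207 + 365614 = 75680441/207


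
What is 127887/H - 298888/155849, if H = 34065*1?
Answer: 3249813781/1769665395 ≈ 1.8364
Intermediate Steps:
H = 34065
127887/H - 298888/155849 = 127887/34065 - 298888/155849 = 127887*(1/34065) - 298888*1/155849 = 42629/11355 - 298888/155849 = 3249813781/1769665395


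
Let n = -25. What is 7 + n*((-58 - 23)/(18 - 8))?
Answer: 419/2 ≈ 209.50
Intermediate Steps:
7 + n*((-58 - 23)/(18 - 8)) = 7 - 25*(-58 - 23)/(18 - 8) = 7 - (-2025)/10 = 7 - 25*(-81/10) = 7 + 405/2 = 419/2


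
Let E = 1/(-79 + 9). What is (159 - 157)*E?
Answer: -1/35 ≈ -0.028571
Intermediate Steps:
E = -1/70 (E = 1/(-70) = -1/70 ≈ -0.014286)
(159 - 157)*E = (159 - 157)*(-1/70) = 2*(-1/70) = -1/35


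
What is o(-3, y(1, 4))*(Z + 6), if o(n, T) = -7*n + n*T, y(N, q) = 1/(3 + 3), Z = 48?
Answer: 1107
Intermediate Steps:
y(N, q) = ⅙ (y(N, q) = 1/6 = ⅙)
o(n, T) = -7*n + T*n
o(-3, y(1, 4))*(Z + 6) = (-3*(-7 + ⅙))*(48 + 6) = -3*(-41/6)*54 = (41/2)*54 = 1107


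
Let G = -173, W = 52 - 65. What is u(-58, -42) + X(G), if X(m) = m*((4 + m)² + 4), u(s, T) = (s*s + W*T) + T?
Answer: -4937877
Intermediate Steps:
W = -13
u(s, T) = s² - 12*T (u(s, T) = (s*s - 13*T) + T = (s² - 13*T) + T = s² - 12*T)
X(m) = m*(4 + (4 + m)²)
u(-58, -42) + X(G) = ((-58)² - 12*(-42)) - 173*(4 + (4 - 173)²) = (3364 + 504) - 173*(4 + (-169)²) = 3868 - 173*(4 + 28561) = 3868 - 173*28565 = 3868 - 4941745 = -4937877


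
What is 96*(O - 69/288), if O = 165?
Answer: 15817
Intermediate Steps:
96*(O - 69/288) = 96*(165 - 69/288) = 96*(165 - 69*1/288) = 96*(165 - 23/96) = 96*(15817/96) = 15817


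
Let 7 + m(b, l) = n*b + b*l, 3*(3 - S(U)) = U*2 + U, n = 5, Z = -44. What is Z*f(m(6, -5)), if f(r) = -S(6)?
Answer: -132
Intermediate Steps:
S(U) = 3 - U (S(U) = 3 - (U*2 + U)/3 = 3 - (2*U + U)/3 = 3 - U)
m(b, l) = -7 + 5*b + b*l (m(b, l) = -7 + (5*b + b*l) = -7 + 5*b + b*l)
f(r) = 3 (f(r) = -(3 - 1*6) = -(3 - 6) = -1*(-3) = 3)
Z*f(m(6, -5)) = -44*3 = -132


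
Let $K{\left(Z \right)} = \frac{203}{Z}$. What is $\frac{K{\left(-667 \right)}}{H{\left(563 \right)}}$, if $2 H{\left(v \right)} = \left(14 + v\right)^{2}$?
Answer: $- \frac{14}{7657367} \approx -1.8283 \cdot 10^{-6}$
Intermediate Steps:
$H{\left(v \right)} = \frac{\left(14 + v\right)^{2}}{2}$
$\frac{K{\left(-667 \right)}}{H{\left(563 \right)}} = \frac{203 \frac{1}{-667}}{\frac{1}{2} \left(14 + 563\right)^{2}} = \frac{203 \left(- \frac{1}{667}\right)}{\frac{1}{2} \cdot 577^{2}} = - \frac{7}{23 \cdot \frac{1}{2} \cdot 332929} = - \frac{7}{23 \cdot \frac{332929}{2}} = \left(- \frac{7}{23}\right) \frac{2}{332929} = - \frac{14}{7657367}$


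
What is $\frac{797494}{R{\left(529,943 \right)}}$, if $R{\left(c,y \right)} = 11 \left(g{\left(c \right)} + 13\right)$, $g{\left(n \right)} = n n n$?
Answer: $\frac{398747}{814197461} \approx 0.00048974$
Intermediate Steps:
$g{\left(n \right)} = n^{3}$ ($g{\left(n \right)} = n^{2} n = n^{3}$)
$R{\left(c,y \right)} = 143 + 11 c^{3}$ ($R{\left(c,y \right)} = 11 \left(c^{3} + 13\right) = 11 \left(13 + c^{3}\right) = 143 + 11 c^{3}$)
$\frac{797494}{R{\left(529,943 \right)}} = \frac{797494}{143 + 11 \cdot 529^{3}} = \frac{797494}{143 + 11 \cdot 148035889} = \frac{797494}{143 + 1628394779} = \frac{797494}{1628394922} = 797494 \cdot \frac{1}{1628394922} = \frac{398747}{814197461}$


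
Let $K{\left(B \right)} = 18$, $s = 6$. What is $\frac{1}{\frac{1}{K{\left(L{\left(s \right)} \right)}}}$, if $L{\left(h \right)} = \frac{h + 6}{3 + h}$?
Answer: $18$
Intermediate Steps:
$L{\left(h \right)} = \frac{6 + h}{3 + h}$
$\frac{1}{\frac{1}{K{\left(L{\left(s \right)} \right)}}} = \frac{1}{\frac{1}{18}} = 18$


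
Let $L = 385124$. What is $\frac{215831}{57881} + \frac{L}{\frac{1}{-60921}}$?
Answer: $- \frac{1358012079050893}{57881} \approx -2.3462 \cdot 10^{10}$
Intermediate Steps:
$\frac{215831}{57881} + \frac{L}{\frac{1}{-60921}} = \frac{215831}{57881} + \frac{385124}{\frac{1}{-60921}} = 215831 \cdot \frac{1}{57881} + \frac{385124}{- \frac{1}{60921}} = \frac{215831}{57881} + 385124 \left(-60921\right) = \frac{215831}{57881} - 23462139204 = - \frac{1358012079050893}{57881}$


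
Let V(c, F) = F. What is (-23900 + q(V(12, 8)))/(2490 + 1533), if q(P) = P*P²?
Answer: -7796/1341 ≈ -5.8136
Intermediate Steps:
q(P) = P³
(-23900 + q(V(12, 8)))/(2490 + 1533) = (-23900 + 8³)/(2490 + 1533) = (-23900 + 512)/4023 = -23388*1/4023 = -7796/1341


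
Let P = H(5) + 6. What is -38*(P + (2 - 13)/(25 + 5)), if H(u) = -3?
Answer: -1501/15 ≈ -100.07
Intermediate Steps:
P = 3 (P = -3 + 6 = 3)
-38*(P + (2 - 13)/(25 + 5)) = -38*(3 + (2 - 13)/(25 + 5)) = -38*(3 - 11/30) = -38*79/30 = -1501/15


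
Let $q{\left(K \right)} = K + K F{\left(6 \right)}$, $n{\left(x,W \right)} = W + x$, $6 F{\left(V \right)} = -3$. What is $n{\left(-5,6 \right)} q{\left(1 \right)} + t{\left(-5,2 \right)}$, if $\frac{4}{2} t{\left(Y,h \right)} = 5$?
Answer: $3$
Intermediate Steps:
$F{\left(V \right)} = - \frac{1}{2}$ ($F{\left(V \right)} = \frac{1}{6} \left(-3\right) = - \frac{1}{2}$)
$t{\left(Y,h \right)} = \frac{5}{2}$ ($t{\left(Y,h \right)} = \frac{1}{2} \cdot 5 = \frac{5}{2}$)
$q{\left(K \right)} = \frac{K}{2}$ ($q{\left(K \right)} = K + K \left(- \frac{1}{2}\right) = K - \frac{K}{2} = \frac{K}{2}$)
$n{\left(-5,6 \right)} q{\left(1 \right)} + t{\left(-5,2 \right)} = \left(6 - 5\right) \frac{1}{2} \cdot 1 + \frac{5}{2} = 1 \cdot \frac{1}{2} + \frac{5}{2} = \frac{1}{2} + \frac{5}{2} = 3$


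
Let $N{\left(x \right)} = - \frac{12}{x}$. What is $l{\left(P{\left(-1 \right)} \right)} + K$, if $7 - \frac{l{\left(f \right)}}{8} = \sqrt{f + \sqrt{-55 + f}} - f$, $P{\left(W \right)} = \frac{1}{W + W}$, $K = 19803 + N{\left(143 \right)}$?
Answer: $\frac{2839253}{143} - 4 \sqrt{-2 + 2 i \sqrt{222}} \approx 19840.0 - 15.967 i$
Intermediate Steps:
$K = \frac{2831817}{143}$ ($K = 19803 - \frac{12}{143} = \frac{2831817}{143} \approx 19803.0$)
$P{\left(W \right)} = \frac{1}{2 W}$
$l{\left(f \right)} = 56 - 8 \sqrt{f + \sqrt{-55 + f}} + 8 f$ ($l{\left(f \right)} = 56 - 8 \left(\sqrt{f + \sqrt{-55 + f}} - f\right) = 56 + \left(- 8 \sqrt{f + \sqrt{-55 + f}} + 8 f\right) = 56 - 8 \sqrt{f + \sqrt{-55 + f}} + 8 f$)
$l{\left(P{\left(-1 \right)} \right)} + K = \left(56 - 8 \sqrt{\frac{1}{2 \left(-1\right)} + \sqrt{-55 + \frac{1}{2 \left(-1\right)}}} + 8 \frac{1}{2 \left(-1\right)}\right) + \frac{2831817}{143} = \left(56 - 8 \sqrt{\frac{1}{2} \left(-1\right) + \sqrt{-55 + \frac{1}{2} \left(-1\right)}} + 8 \cdot \frac{1}{2} \left(-1\right)\right) + \frac{2831817}{143} = \left(56 - 8 \sqrt{- \frac{1}{2} + \sqrt{-55 - \frac{1}{2}}} + 8 \left(- \frac{1}{2}\right)\right) + \frac{2831817}{143} = \left(56 - 8 \sqrt{- \frac{1}{2} + \sqrt{- \frac{111}{2}}} - 4\right) + \frac{2831817}{143} = \left(56 - 8 \sqrt{- \frac{1}{2} + \frac{i \sqrt{222}}{2}} - 4\right) + \frac{2831817}{143} = \left(52 - 8 \sqrt{- \frac{1}{2} + \frac{i \sqrt{222}}{2}}\right) + \frac{2831817}{143} = \frac{2839253}{143} - 8 \sqrt{- \frac{1}{2} + \frac{i \sqrt{222}}{2}}$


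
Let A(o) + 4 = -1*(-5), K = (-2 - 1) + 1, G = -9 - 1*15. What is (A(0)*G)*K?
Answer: 48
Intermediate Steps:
G = -24 (G = -9 - 15 = -24)
K = -2 (K = -3 + 1 = -2)
A(o) = 1 (A(o) = -4 - 1*(-5) = -4 + 5 = 1)
(A(0)*G)*K = (1*(-24))*(-2) = -24*(-2) = 48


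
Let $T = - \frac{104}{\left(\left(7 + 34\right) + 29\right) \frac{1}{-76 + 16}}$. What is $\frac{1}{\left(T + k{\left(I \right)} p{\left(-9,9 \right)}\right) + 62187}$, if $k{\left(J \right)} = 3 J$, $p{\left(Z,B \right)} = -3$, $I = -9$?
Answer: $\frac{7}{436500} \approx 1.6037 \cdot 10^{-5}$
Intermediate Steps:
$T = \frac{624}{7}$ ($T = - \frac{104}{\left(41 + 29\right) \frac{1}{-60}} = - \frac{104}{70 \left(- \frac{1}{60}\right)} = - \frac{104}{- \frac{7}{6}} = \left(-104\right) \left(- \frac{6}{7}\right) = \frac{624}{7} \approx 89.143$)
$\frac{1}{\left(T + k{\left(I \right)} p{\left(-9,9 \right)}\right) + 62187} = \frac{1}{\left(\frac{624}{7} + 3 \left(-9\right) \left(-3\right)\right) + 62187} = \frac{1}{\left(\frac{624}{7} - -81\right) + 62187} = \frac{1}{\left(\frac{624}{7} + 81\right) + 62187} = \frac{1}{\frac{1191}{7} + 62187} = \frac{1}{\frac{436500}{7}} = \frac{7}{436500}$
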